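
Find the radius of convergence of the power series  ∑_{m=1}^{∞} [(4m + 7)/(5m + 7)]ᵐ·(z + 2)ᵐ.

Applying the root test, |a_m|^(1/m) = (4m + 7)/(5m + 7) → 4/5.
Hence the series converges for |z + 2| < 1/(4/5) = 5/4, so the radius of convergence is 5/4.

R = 5/4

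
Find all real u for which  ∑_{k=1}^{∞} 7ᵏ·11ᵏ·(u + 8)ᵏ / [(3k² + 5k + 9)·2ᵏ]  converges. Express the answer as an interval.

[-618/77, -614/77]

Apply the ratio test: |a_{k+1}| / |a_k| = [(3k² + 5k + 9)/(3(k+1)² + 5(k+1) + 9)] · 7·11/2, which tends to 77/2 as k → ∞.
Thus R = 1/(77/2) = 2/77.
At u = -614/77: the series is dominated by a constant times Σ 1/k², which converges (p = 2 > 1).
When u = -618/77, absolute convergence follows by limit comparison with Σ 1/k².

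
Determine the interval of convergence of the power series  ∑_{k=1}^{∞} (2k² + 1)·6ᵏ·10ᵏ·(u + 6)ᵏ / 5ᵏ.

(-73/12, -71/12)

The ratio of consecutive coefficients is [(2(k+1)² + 1)/(2k² + 1)] · 6·10/5 → 12.
The series converges when 12 · |u + 6| < 1, giving R = 1/12.
Endpoint u = -71/12: the terms do not tend to 0, so the series diverges.
When u = -73/12, the k-th term does not approach 0; divergence by the term test.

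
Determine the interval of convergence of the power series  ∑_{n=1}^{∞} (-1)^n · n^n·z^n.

Root test: |a_n|^(1/n) = n → ∞.
Since the n-th root of |a_n| is unbounded, the series converges only at z = 0; R = 0.

{0}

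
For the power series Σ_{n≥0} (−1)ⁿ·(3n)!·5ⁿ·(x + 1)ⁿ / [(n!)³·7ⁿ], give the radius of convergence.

Apply the ratio test: |a_{n+1}| / |a_n| = (3n+1)·(3n+2)·(3n+3)/(n+1)³ · 5/7, which tends to 135/7 as n → ∞.
The series converges when 135/7 · |x + 1| < 1, giving R = 7/135.

R = 7/135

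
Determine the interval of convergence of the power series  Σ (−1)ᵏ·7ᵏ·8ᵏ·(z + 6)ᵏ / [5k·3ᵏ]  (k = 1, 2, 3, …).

(-339/56, -333/56]

By the ratio test, |a_{k+1}/a_k| = [5k/5(k+1)] · 7·8/3 → 56/3.
The series converges when 56/3 · |z + 6| < 1, giving R = 3/56.
Endpoint z = -333/56: convergence follows from the alternating series test (terms decrease monotonically to 0).
At z = -339/56: the terms are asymptotic to a nonzero constant times 1/k, so the series diverges by limit comparison with Σ 1/k.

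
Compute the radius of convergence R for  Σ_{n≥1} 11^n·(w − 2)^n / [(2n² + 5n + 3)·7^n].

R = 7/11

Apply the ratio test: |a_{n+1}| / |a_n| = [(2n² + 5n + 3)/(2(n+1)² + 5(n+1) + 3)] · 11/7, which tends to 11/7 as n → ∞.
Thus R = 1/(11/7) = 7/11.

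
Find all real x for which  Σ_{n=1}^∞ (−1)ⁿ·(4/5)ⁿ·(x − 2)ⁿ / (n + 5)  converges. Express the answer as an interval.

(3/4, 13/4]

Apply the ratio test: |a_{n+1}| / |a_n| = [(n + 5)/((n+1) + 5)] · 4/5, which tends to 4/5 as n → ∞.
Hence the series converges for |x − 2| < 1/(4/5) = 5/4, so the radius of convergence is 5/4.
Endpoint x = 13/4: convergence follows from the alternating series test (terms decrease monotonically to 0).
Endpoint x = 3/4: the terms behave like c/n; limit comparison with the harmonic series gives divergence.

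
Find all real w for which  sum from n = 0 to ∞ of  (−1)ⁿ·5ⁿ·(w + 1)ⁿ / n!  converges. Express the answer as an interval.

By the ratio test, |a_{n+1}/a_n| = 5 · 1/(n+1) → 0.
Since the limit is 0 < 1 for every w, the series converges on all of ℝ and R = ∞.

(−∞, ∞)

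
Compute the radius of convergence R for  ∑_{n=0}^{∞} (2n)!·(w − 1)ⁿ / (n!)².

The ratio of consecutive coefficients is (2n+1)·(2n+2)/(n+1)² → 4.
Hence the series converges for |w − 1| < 1/(4) = 1/4, so the radius of convergence is 1/4.

R = 1/4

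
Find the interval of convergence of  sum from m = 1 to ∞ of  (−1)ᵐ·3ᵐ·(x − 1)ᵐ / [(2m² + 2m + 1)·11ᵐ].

Ratio test: |a_{m+1}/a_m| = [(2m² + 2m + 1)/(2(m+1)² + 2(m+1) + 1)] · 3/11 → 3/11 as m → ∞.
Hence the series converges for |x − 1| < 1/(3/11) = 11/3, so the radius of convergence is 11/3.
Endpoint x = 14/3: absolute convergence follows by limit comparison with Σ 1/m².
Endpoint x = -8/3: the terms are on the order of 1/m², so the series converges absolutely by comparison with the p-series (p = 2 > 1).

[-8/3, 14/3]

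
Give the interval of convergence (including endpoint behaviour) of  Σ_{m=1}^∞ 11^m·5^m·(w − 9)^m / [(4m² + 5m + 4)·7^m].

[488/55, 502/55]

Apply the ratio test: |a_{m+1}| / |a_m| = [(4m² + 5m + 4)/(4(m+1)² + 5(m+1) + 4)] · 11·5/7, which tends to 55/7 as m → ∞.
Thus R = 1/(55/7) = 7/55.
At w = 502/55: the series is dominated by a constant times Σ 1/m², which converges (p = 2 > 1).
Endpoint w = 488/55: absolute convergence follows by limit comparison with Σ 1/m².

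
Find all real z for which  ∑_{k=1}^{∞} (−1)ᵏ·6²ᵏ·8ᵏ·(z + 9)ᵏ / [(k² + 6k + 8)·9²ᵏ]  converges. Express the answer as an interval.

[-297/32, -279/32]

Ratio test: |a_{k+1}/a_k| = [(k² + 6k + 8)/((k+1)² + 6(k+1) + 8)] · 36·8/81 → 32/9 as k → ∞.
Convergence for |z + 9| · 32/9 < 1, i.e. |z + 9| < 9/32. So R = 9/32.
Check z = -279/32: the series is dominated by a constant times Σ 1/k², which converges (p = 2 > 1).
Endpoint z = -297/32: the series is dominated by a constant times Σ 1/k², which converges (p = 2 > 1).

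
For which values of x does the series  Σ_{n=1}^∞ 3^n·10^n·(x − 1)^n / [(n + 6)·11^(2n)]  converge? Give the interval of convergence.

The ratio of consecutive coefficients is [(n + 6)/((n+1) + 6)] · 3·10/121 → 30/121.
Hence the series converges for |x − 1| < 1/(30/121) = 121/30, so the radius of convergence is 121/30.
Endpoint x = 151/30: the terms are asymptotic to a nonzero constant times 1/n, so the series diverges by limit comparison with Σ 1/n.
At x = -91/30: an alternating series whose terms decrease to 0 in absolute value, so it converges by the Leibniz criterion.

[-91/30, 151/30)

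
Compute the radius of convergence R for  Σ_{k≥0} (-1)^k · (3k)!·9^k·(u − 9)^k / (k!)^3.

R = 1/243

By the ratio test, |a_{k+1}/a_k| = (3k+1)·(3k+2)·(3k+3)/(k+1)³ · 9 → 243.
The series converges when 243 · |u − 9| < 1, giving R = 1/243.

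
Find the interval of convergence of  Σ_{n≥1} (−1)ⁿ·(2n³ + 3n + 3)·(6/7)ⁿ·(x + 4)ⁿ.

(-31/6, -17/6)

The ratio of consecutive coefficients is [(2(n+1)³ + 3(n+1) + 3)/(2n³ + 3n + 3)] · 6/7 → 6/7.
Thus R = 1/(6/7) = 7/6.
Check x = -17/6: the terms do not tend to 0, so the series diverges.
Endpoint x = -31/6: the n-th term does not approach 0; divergence by the term test.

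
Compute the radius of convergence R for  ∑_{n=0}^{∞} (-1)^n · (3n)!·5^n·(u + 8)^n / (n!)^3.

R = 1/135

By the ratio test, |a_{n+1}/a_n| = (3n+1)·(3n+2)·(3n+3)/(n+1)³ · 5 → 135.
Thus R = 1/(135) = 1/135.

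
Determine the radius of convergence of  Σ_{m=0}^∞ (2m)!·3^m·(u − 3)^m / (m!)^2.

R = 1/12

By the ratio test, |a_{m+1}/a_m| = (2m+1)·(2m+2)/(m+1)² · 3 → 12.
The series converges when 12 · |u − 3| < 1, giving R = 1/12.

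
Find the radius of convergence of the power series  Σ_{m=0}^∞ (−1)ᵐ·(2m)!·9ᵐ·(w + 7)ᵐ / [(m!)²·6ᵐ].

Apply the ratio test: |a_{m+1}| / |a_m| = (2m+1)·(2m+2)/(m+1)² · 9/6, which tends to 6 as m → ∞.
Hence the series converges for |w + 7| < 1/(6) = 1/6, so the radius of convergence is 1/6.

R = 1/6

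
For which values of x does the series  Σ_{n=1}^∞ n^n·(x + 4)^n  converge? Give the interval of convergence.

Root test: |a_n|^(1/n) = n → ∞.
Since the n-th root of |a_n| is unbounded, the series converges only at x = -4; R = 0.

{-4}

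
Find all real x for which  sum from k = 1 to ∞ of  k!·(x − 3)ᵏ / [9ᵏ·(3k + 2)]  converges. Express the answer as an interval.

The ratio of consecutive coefficients is (k+1) · 1/9 · (3k + 2)/(3(k+1) + 2) → ∞.
The ratio grows without bound, so the series diverges whenever (x − 3) ≠ 0; it converges only at x = 3. R = 0.

{3}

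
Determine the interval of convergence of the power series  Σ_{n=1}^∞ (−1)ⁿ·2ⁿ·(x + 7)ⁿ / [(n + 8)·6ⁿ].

The ratio of consecutive coefficients is [(n + 8)/((n+1) + 8)] · 2/6 → 1/3.
Thus R = 1/(1/3) = 3.
At x = -4: an alternating series whose terms decrease to 0 in absolute value, so it converges by the Leibniz criterion.
Check x = -10: the terms behave like c/n; limit comparison with the harmonic series gives divergence.

(-10, -4]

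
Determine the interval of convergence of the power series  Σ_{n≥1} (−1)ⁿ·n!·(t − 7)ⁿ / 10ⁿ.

Apply the ratio test: |a_{n+1}| / |a_n| = (n+1) · 1/10, which tends to ∞ as n → ∞.
The ratio grows without bound, so the series diverges whenever (t − 7) ≠ 0; it converges only at t = 7. R = 0.

{7}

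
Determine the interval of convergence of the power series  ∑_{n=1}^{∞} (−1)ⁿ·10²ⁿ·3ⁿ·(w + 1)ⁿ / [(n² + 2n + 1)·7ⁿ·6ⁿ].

[-57/50, -43/50]

The ratio of consecutive coefficients is [(n² + 2n + 1)/((n+1)² + 2(n+1) + 1)] · 100·3/(7·6) → 50/7.
Convergence for |w + 1| · 50/7 < 1, i.e. |w + 1| < 7/50. So R = 7/50.
Check w = -43/50: the series is dominated by a constant times Σ 1/n², which converges (p = 2 > 1).
When w = -57/50, the series is dominated by a constant times Σ 1/n², which converges (p = 2 > 1).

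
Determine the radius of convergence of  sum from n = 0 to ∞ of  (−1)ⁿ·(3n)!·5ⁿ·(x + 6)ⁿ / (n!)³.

By the ratio test, |a_{n+1}/a_n| = (3n+1)·(3n+2)·(3n+3)/(n+1)³ · 5 → 135.
Thus R = 1/(135) = 1/135.

R = 1/135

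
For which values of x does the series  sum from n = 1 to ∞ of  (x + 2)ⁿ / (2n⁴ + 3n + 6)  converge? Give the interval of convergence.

Apply the ratio test: |a_{n+1}| / |a_n| = (2n⁴ + 3n + 6)/(2(n+1)⁴ + 3(n+1) + 6), which tends to 1 as n → ∞.
So the series converges when |x + 2| < 1 and diverges when |x + 2| > 1; R = 1.
When x = -1, the series is dominated by a constant times Σ 1/n⁴, which converges (p = 4 > 1).
Check x = -3: the series is dominated by a constant times Σ 1/n⁴, which converges (p = 4 > 1).

[-3, -1]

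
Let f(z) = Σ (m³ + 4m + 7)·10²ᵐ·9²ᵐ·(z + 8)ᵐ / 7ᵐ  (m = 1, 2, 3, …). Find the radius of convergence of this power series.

R = 7/8100

Ratio test: |a_{m+1}/a_m| = [((m+1)³ + 4(m+1) + 7)/(m³ + 4m + 7)] · 100·81/7 → 8100/7 as m → ∞.
The series converges when 8100/7 · |z + 8| < 1, giving R = 7/8100.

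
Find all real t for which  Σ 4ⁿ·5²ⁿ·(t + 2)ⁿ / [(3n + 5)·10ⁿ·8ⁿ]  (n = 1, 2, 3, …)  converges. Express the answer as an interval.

Ratio test: |a_{n+1}/a_n| = [(3n + 5)/(3(n+1) + 5)] · 4·25/(10·8) → 5/4 as n → ∞.
Thus R = 1/(5/4) = 4/5.
Endpoint t = -6/5: the terms behave like c/n; limit comparison with the harmonic series gives divergence.
At t = -14/5: an alternating series whose terms decrease to 0 in absolute value, so it converges by the Leibniz criterion.

[-14/5, -6/5)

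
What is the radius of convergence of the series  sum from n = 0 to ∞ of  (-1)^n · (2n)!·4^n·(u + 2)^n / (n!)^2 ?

Apply the ratio test: |a_{n+1}| / |a_n| = (2n+1)·(2n+2)/(n+1)² · 4, which tends to 16 as n → ∞.
Convergence for |u + 2| · 16 < 1, i.e. |u + 2| < 1/16. So R = 1/16.

R = 1/16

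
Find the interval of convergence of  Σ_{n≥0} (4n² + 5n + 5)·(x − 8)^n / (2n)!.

(−∞, ∞)

Ratio test: |a_{n+1}/a_n| = (4(n+1)² + 5(n+1) + 5)/(4n² + 5n + 5) · 1/[(2n+1)·(2n+2)] → 0 as n → ∞.
The limit is 0, so the series converges for all x; R = ∞.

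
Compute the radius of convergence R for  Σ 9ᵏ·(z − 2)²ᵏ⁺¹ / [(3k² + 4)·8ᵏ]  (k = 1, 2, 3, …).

R = 2√2/3

The ratio of consecutive coefficients is [(3k² + 4)/(3(k+1)² + 4)] · 9/8 → 9/8.
Writing y = (z − 2)², the series in y has radius 8/9, so |z − 2| < √(8/9) and R = 2√2/3.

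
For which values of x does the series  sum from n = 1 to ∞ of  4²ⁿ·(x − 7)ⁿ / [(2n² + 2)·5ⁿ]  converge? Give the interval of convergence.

[107/16, 117/16]

Apply the ratio test: |a_{n+1}| / |a_n| = [(2n² + 2)/(2(n+1)² + 2)] · 16/5, which tends to 16/5 as n → ∞.
Thus R = 1/(16/5) = 5/16.
When x = 117/16, the series is dominated by a constant times Σ 1/n², which converges (p = 2 > 1).
When x = 107/16, the terms are on the order of 1/n², so the series converges absolutely by comparison with the p-series (p = 2 > 1).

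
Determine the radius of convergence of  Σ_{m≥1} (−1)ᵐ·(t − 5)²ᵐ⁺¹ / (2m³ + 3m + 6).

By the ratio test, |a_{m+1}/a_m| = (2m³ + 3m + 6)/(2(m+1)³ + 3(m+1) + 6) → 1.
Successive powers of (t − 5) differ by 2, so the series converges when |t − 5|² · 1 < 1, i.e. |t − 5| < √(1) = 1. So R = 1.

R = 1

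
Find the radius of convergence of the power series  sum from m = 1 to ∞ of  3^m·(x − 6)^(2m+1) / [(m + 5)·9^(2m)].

R = 3√3

The ratio of consecutive coefficients is [(m + 5)/((m+1) + 5)] · 3/81 → 1/27.
Successive powers of (x − 6) differ by 2, so the series converges when |x − 6|² · 1/27 < 1, i.e. |x − 6| < √(27). So R = 3√3.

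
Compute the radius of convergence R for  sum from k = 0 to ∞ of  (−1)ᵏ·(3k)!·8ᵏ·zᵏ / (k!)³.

R = 1/216

Apply the ratio test: |a_{k+1}| / |a_k| = (3k+1)·(3k+2)·(3k+3)/(k+1)³ · 8, which tends to 216 as k → ∞.
The series converges when 216 · |z| < 1, giving R = 1/216.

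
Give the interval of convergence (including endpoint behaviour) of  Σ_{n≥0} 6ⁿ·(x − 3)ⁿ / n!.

(−∞, ∞)

The ratio of consecutive coefficients is 6 · 1/(n+1) → 0.
The limit is 0, so the series converges for all x; R = ∞.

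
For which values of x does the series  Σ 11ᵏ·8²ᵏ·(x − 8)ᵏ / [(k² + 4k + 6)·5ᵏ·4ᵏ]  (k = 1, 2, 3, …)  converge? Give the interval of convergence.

By the ratio test, |a_{k+1}/a_k| = [(k² + 4k + 6)/((k+1)² + 4(k+1) + 6)] · 11·64/(5·4) → 176/5.
Convergence for |x − 8| · 176/5 < 1, i.e. |x − 8| < 5/176. So R = 5/176.
When x = 1413/176, the series is dominated by a constant times Σ 1/k², which converges (p = 2 > 1).
Check x = 1403/176: the terms are on the order of 1/k², so the series converges absolutely by comparison with the p-series (p = 2 > 1).

[1403/176, 1413/176]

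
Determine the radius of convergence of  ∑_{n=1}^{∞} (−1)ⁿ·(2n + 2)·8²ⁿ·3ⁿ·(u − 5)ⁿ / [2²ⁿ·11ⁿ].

Apply the ratio test: |a_{n+1}| / |a_n| = [(2(n+1) + 2)/(2n + 2)] · 64·3/(4·11), which tends to 48/11 as n → ∞.
The series converges when 48/11 · |u − 5| < 1, giving R = 11/48.

R = 11/48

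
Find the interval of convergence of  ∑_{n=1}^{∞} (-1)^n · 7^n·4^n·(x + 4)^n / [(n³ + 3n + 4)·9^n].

Ratio test: |a_{n+1}/a_n| = [(n³ + 3n + 4)/((n+1)³ + 3(n+1) + 4)] · 7·4/9 → 28/9 as n → ∞.
The series converges when 28/9 · |x + 4| < 1, giving R = 9/28.
When x = -103/28, absolute convergence follows by limit comparison with Σ 1/n³.
Endpoint x = -121/28: absolute convergence follows by limit comparison with Σ 1/n³.

[-121/28, -103/28]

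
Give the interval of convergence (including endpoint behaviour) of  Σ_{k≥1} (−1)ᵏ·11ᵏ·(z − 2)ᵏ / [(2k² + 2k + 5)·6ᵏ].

[16/11, 28/11]

Apply the ratio test: |a_{k+1}| / |a_k| = [(2k² + 2k + 5)/(2(k+1)² + 2(k+1) + 5)] · 11/6, which tends to 11/6 as k → ∞.
Hence the series converges for |z − 2| < 1/(11/6) = 6/11, so the radius of convergence is 6/11.
Endpoint z = 28/11: the series is dominated by a constant times Σ 1/k², which converges (p = 2 > 1).
When z = 16/11, absolute convergence follows by limit comparison with Σ 1/k².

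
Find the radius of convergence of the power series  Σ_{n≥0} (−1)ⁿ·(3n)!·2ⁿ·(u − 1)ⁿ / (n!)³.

R = 1/54

Ratio test: |a_{n+1}/a_n| = (3n+1)·(3n+2)·(3n+3)/(n+1)³ · 2 → 54 as n → ∞.
Convergence for |u − 1| · 54 < 1, i.e. |u − 1| < 1/54. So R = 1/54.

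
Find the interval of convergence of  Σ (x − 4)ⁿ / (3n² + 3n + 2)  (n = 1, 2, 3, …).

Apply the ratio test: |a_{n+1}| / |a_n| = (3n² + 3n + 2)/(3(n+1)² + 3(n+1) + 2), which tends to 1 as n → ∞.
Convergence for |x − 4| < 1, so R = 1.
Endpoint x = 5: absolute convergence follows by limit comparison with Σ 1/n².
When x = 3, the series is dominated by a constant times Σ 1/n², which converges (p = 2 > 1).

[3, 5]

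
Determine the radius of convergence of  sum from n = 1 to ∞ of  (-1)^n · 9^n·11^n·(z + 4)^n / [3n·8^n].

Apply the ratio test: |a_{n+1}| / |a_n| = [3n/3(n+1)] · 9·11/8, which tends to 99/8 as n → ∞.
Thus R = 1/(99/8) = 8/99.

R = 8/99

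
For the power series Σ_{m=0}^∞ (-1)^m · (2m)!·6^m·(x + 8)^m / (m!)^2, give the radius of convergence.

By the ratio test, |a_{m+1}/a_m| = (2m+1)·(2m+2)/(m+1)² · 6 → 24.
Convergence for |x + 8| · 24 < 1, i.e. |x + 8| < 1/24. So R = 1/24.

R = 1/24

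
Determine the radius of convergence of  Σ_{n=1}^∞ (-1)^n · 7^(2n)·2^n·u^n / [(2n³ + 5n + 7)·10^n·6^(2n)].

Apply the ratio test: |a_{n+1}| / |a_n| = [(2n³ + 5n + 7)/(2(n+1)³ + 5(n+1) + 7)] · 49·2/(10·36), which tends to 49/180 as n → ∞.
Hence the series converges for |u| < 1/(49/180) = 180/49, so the radius of convergence is 180/49.

R = 180/49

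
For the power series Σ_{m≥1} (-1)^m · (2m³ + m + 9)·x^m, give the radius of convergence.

R = 1

By the ratio test, |a_{m+1}/a_m| = (2(m+1)³ + (m+1) + 9)/(2m³ + m + 9) → 1.
Hence R = 1.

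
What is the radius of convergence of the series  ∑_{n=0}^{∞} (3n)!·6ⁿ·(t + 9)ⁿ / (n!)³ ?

Apply the ratio test: |a_{n+1}| / |a_n| = (3n+1)·(3n+2)·(3n+3)/(n+1)³ · 6, which tends to 162 as n → ∞.
Hence the series converges for |t + 9| < 1/(162) = 1/162, so the radius of convergence is 1/162.

R = 1/162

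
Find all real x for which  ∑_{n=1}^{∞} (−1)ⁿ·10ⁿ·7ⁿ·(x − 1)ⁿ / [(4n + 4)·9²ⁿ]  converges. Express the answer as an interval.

Apply the ratio test: |a_{n+1}| / |a_n| = [(4n + 4)/(4(n+1) + 4)] · 10·7/81, which tends to 70/81 as n → ∞.
Thus R = 1/(70/81) = 81/70.
Endpoint x = 151/70: an alternating series whose terms decrease to 0 in absolute value, so it converges by the Leibniz criterion.
Check x = -11/70: the terms are asymptotic to a nonzero constant times 1/n, so the series diverges by limit comparison with Σ 1/n.

(-11/70, 151/70]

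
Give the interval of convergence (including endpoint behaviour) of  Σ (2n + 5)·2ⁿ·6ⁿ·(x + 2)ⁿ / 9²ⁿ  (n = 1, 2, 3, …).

(-35/4, 19/4)

By the ratio test, |a_{n+1}/a_n| = [(2(n+1) + 5)/(2n + 5)] · 2·6/81 → 4/27.
The series converges when 4/27 · |x + 2| < 1, giving R = 27/4.
Check x = 19/4: the terms do not tend to 0, so the series diverges.
When x = -35/4, the terms do not tend to 0, so the series diverges.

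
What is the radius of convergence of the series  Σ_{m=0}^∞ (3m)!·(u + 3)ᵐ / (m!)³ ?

R = 1/27

Ratio test: |a_{m+1}/a_m| = (3m+1)·(3m+2)·(3m+3)/(m+1)³ → 27 as m → ∞.
The series converges when 27 · |u + 3| < 1, giving R = 1/27.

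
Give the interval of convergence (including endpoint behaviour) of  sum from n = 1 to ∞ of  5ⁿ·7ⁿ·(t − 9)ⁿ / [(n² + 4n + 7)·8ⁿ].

[307/35, 323/35]

Apply the ratio test: |a_{n+1}| / |a_n| = [(n² + 4n + 7)/((n+1)² + 4(n+1) + 7)] · 5·7/8, which tends to 35/8 as n → ∞.
Thus R = 1/(35/8) = 8/35.
When t = 323/35, the terms are on the order of 1/n², so the series converges absolutely by comparison with the p-series (p = 2 > 1).
Check t = 307/35: absolute convergence follows by limit comparison with Σ 1/n².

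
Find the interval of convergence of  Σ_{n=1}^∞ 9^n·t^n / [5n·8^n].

[-8/9, 8/9)

Ratio test: |a_{n+1}/a_n| = [5n/5(n+1)] · 9/8 → 9/8 as n → ∞.
Thus R = 1/(9/8) = 8/9.
Endpoint t = 8/9: the terms behave like c/n; limit comparison with the harmonic series gives divergence.
Endpoint t = -8/9: convergence follows from the alternating series test (terms decrease monotonically to 0).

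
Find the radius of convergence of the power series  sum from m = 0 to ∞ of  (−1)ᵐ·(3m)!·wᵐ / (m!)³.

The ratio of consecutive coefficients is (3m+1)·(3m+2)·(3m+3)/(m+1)³ → 27.
Thus R = 1/(27) = 1/27.

R = 1/27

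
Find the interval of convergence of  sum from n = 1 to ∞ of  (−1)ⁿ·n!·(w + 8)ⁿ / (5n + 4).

{-8}

The ratio of consecutive coefficients is (n+1) · (5n + 4)/(5(n+1) + 4) → ∞.
Since the ratio → ∞, the series diverges for every w ≠ -8, and R = 0.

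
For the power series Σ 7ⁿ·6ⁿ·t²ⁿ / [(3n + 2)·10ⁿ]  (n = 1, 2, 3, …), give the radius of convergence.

R = √105/21

By the ratio test, |a_{n+1}/a_n| = [(3n + 2)/(3(n+1) + 2)] · 7·6/10 → 21/5.
Successive powers of t differ by 2, so the series converges when |t|² · 21/5 < 1, i.e. |t| < √(5/21). So R = √105/21.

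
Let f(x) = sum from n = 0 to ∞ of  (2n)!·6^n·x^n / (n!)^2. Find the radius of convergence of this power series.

R = 1/24

Apply the ratio test: |a_{n+1}| / |a_n| = (2n+1)·(2n+2)/(n+1)² · 6, which tends to 24 as n → ∞.
Hence the series converges for |x| < 1/(24) = 1/24, so the radius of convergence is 1/24.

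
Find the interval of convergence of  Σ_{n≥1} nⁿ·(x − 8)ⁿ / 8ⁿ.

{8}

Root test: |a_n|^(1/n) = n/8 → ∞.
Since the n-th root of |a_n| is unbounded, the series converges only at x = 8; R = 0.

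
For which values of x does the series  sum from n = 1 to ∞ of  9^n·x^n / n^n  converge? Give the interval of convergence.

(−∞, ∞)

Root test: |a_n|^(1/n) = 9/n → 0.
The limit is 0 for every x, so R = ∞.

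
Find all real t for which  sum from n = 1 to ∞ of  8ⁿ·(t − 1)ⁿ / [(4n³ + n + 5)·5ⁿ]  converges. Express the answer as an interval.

[3/8, 13/8]

Ratio test: |a_{n+1}/a_n| = [(4n³ + n + 5)/(4(n+1)³ + (n+1) + 5)] · 8/5 → 8/5 as n → ∞.
Thus R = 1/(8/5) = 5/8.
Endpoint t = 13/8: the series is dominated by a constant times Σ 1/n³, which converges (p = 3 > 1).
At t = 3/8: the series is dominated by a constant times Σ 1/n³, which converges (p = 3 > 1).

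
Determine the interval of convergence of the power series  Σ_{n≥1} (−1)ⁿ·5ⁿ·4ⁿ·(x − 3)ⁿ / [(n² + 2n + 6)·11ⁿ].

[49/20, 71/20]

The ratio of consecutive coefficients is [(n² + 2n + 6)/((n+1)² + 2(n+1) + 6)] · 5·4/11 → 20/11.
Convergence for |x − 3| · 20/11 < 1, i.e. |x − 3| < 11/20. So R = 11/20.
Check x = 71/20: the series is dominated by a constant times Σ 1/n², which converges (p = 2 > 1).
Endpoint x = 49/20: absolute convergence follows by limit comparison with Σ 1/n².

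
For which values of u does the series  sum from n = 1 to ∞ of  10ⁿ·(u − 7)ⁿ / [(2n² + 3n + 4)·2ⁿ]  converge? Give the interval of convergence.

Apply the ratio test: |a_{n+1}| / |a_n| = [(2n² + 3n + 4)/(2(n+1)² + 3(n+1) + 4)] · 10/2, which tends to 5 as n → ∞.
The series converges when 5 · |u − 7| < 1, giving R = 1/5.
When u = 36/5, the terms are on the order of 1/n², so the series converges absolutely by comparison with the p-series (p = 2 > 1).
When u = 34/5, absolute convergence follows by limit comparison with Σ 1/n².

[34/5, 36/5]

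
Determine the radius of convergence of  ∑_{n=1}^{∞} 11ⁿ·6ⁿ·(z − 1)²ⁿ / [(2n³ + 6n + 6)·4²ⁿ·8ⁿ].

The ratio of consecutive coefficients is [(2n³ + 6n + 6)/(2(n+1)³ + 6(n+1) + 6)] · 11·6/(16·8) → 33/64.
Since the exponent of (z − 1) increases by 2 each term, convergence requires |z − 1|² < 64/33, hence R = 8√33/33.

R = 8√33/33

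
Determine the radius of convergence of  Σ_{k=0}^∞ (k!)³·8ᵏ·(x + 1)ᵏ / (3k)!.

R = 27/8

By the ratio test, |a_{k+1}/a_k| = (k+1)³/[(3k+1)·(3k+2)·(3k+3)] · 8 → 8/27.
The series converges when 8/27 · |x + 1| < 1, giving R = 27/8.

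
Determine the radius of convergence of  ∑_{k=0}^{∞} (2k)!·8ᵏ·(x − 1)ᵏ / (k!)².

Ratio test: |a_{k+1}/a_k| = (2k+1)·(2k+2)/(k+1)² · 8 → 32 as k → ∞.
The series converges when 32 · |x − 1| < 1, giving R = 1/32.

R = 1/32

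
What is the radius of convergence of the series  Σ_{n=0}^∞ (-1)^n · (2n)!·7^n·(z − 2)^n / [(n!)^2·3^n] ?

Ratio test: |a_{n+1}/a_n| = (2n+1)·(2n+2)/(n+1)² · 7/3 → 28/3 as n → ∞.
Convergence for |z − 2| · 28/3 < 1, i.e. |z − 2| < 3/28. So R = 3/28.

R = 3/28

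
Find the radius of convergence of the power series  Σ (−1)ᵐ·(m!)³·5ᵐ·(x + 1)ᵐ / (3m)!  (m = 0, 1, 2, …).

Ratio test: |a_{m+1}/a_m| = (m+1)³/[(3m+1)·(3m+2)·(3m+3)] · 5 → 5/27 as m → ∞.
Thus R = 1/(5/27) = 27/5.

R = 27/5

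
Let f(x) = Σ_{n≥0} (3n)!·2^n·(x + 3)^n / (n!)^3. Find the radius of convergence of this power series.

R = 1/54

By the ratio test, |a_{n+1}/a_n| = (3n+1)·(3n+2)·(3n+3)/(n+1)³ · 2 → 54.
The series converges when 54 · |x + 3| < 1, giving R = 1/54.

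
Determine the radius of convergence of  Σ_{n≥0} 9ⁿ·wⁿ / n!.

R = ∞

The ratio of consecutive coefficients is 9 · 1/(n+1) → 0.
The ratio tends to 0 regardless of w, hence R = ∞.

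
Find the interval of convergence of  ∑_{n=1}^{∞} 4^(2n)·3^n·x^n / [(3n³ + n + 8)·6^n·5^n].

[-5/8, 5/8]

By the ratio test, |a_{n+1}/a_n| = [(3n³ + n + 8)/(3(n+1)³ + (n+1) + 8)] · 16·3/(6·5) → 8/5.
Hence the series converges for |x| < 1/(8/5) = 5/8, so the radius of convergence is 5/8.
Endpoint x = 5/8: absolute convergence follows by limit comparison with Σ 1/n³.
Endpoint x = -5/8: absolute convergence follows by limit comparison with Σ 1/n³.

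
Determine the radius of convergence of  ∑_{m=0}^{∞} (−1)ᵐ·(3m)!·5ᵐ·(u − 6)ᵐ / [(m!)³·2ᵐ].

R = 2/135

Apply the ratio test: |a_{m+1}| / |a_m| = (3m+1)·(3m+2)·(3m+3)/(m+1)³ · 5/2, which tends to 135/2 as m → ∞.
Thus R = 1/(135/2) = 2/135.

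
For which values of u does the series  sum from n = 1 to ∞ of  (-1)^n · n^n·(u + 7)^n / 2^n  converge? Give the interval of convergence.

{-7}

By the Cauchy root test, |a_n|^(1/n) = n/2 → ∞.
The root grows without bound, so R = 0 (convergence only at u = -7).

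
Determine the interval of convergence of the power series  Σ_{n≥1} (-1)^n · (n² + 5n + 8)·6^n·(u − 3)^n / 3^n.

The ratio of consecutive coefficients is [((n+1)² + 5(n+1) + 8)/(n² + 5n + 8)] · 6/3 → 2.
Convergence for |u − 3| · 2 < 1, i.e. |u − 3| < 1/2. So R = 1/2.
When u = 7/2, the n-th term does not approach 0; divergence by the term test.
When u = 5/2, the terms have absolute value of order n², which does not tend to 0, so the series diverges by the divergence test.

(5/2, 7/2)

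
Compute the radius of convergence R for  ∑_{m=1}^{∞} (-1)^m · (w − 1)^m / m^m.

R = ∞

Applying the root test, |a_m|^(1/m) = 1/m → 0.
Since the m-th root of |a_m| tends to 0, the series converges for all real w; R = ∞.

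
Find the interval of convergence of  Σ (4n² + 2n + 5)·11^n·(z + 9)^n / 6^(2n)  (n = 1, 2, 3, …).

(-135/11, -63/11)

Apply the ratio test: |a_{n+1}| / |a_n| = [(4(n+1)² + 2(n+1) + 5)/(4n² + 2n + 5)] · 11/36, which tends to 11/36 as n → ∞.
Thus R = 1/(11/36) = 36/11.
Endpoint z = -63/11: the terms have absolute value of order n², which does not tend to 0, so the series diverges by the divergence test.
Endpoint z = -135/11: the terms do not tend to 0, so the series diverges.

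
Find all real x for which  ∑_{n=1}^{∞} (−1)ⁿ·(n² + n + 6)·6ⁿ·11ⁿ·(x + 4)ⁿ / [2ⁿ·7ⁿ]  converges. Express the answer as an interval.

(-139/33, -125/33)

The ratio of consecutive coefficients is [((n+1)² + (n+1) + 6)/(n² + n + 6)] · 6·11/(2·7) → 33/7.
Convergence for |x + 4| · 33/7 < 1, i.e. |x + 4| < 7/33. So R = 7/33.
Check x = -125/33: the terms have absolute value of order n², which does not tend to 0, so the series diverges by the divergence test.
At x = -139/33: the terms do not tend to 0, so the series diverges.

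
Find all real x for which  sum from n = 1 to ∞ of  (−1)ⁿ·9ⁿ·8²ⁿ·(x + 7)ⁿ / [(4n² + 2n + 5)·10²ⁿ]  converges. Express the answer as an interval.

[-1033/144, -983/144]

Apply the ratio test: |a_{n+1}| / |a_n| = [(4n² + 2n + 5)/(4(n+1)² + 2(n+1) + 5)] · 9·64/100, which tends to 144/25 as n → ∞.
Thus R = 1/(144/25) = 25/144.
Check x = -983/144: the series is dominated by a constant times Σ 1/n², which converges (p = 2 > 1).
When x = -1033/144, absolute convergence follows by limit comparison with Σ 1/n².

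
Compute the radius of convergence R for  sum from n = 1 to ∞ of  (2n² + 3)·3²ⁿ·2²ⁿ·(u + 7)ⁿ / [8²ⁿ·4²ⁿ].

The ratio of consecutive coefficients is [(2(n+1)² + 3)/(2n² + 3)] · 9·4/(64·16) → 9/256.
Hence the series converges for |u + 7| < 1/(9/256) = 256/9, so the radius of convergence is 256/9.

R = 256/9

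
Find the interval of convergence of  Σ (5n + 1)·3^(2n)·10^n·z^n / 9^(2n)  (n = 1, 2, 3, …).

Apply the ratio test: |a_{n+1}| / |a_n| = [(5(n+1) + 1)/(5n + 1)] · 9·10/81, which tends to 10/9 as n → ∞.
Thus R = 1/(10/9) = 9/10.
At z = 9/10: the n-th term does not approach 0; divergence by the term test.
At z = -9/10: the terms have absolute value of order n, which does not tend to 0, so the series diverges by the divergence test.

(-9/10, 9/10)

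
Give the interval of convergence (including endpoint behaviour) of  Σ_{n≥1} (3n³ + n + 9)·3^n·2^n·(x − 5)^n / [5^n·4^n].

By the ratio test, |a_{n+1}/a_n| = [(3(n+1)³ + (n+1) + 9)/(3n³ + n + 9)] · 3·2/(5·4) → 3/10.
The series converges when 3/10 · |x − 5| < 1, giving R = 10/3.
Check x = 25/3: the n-th term does not approach 0; divergence by the term test.
When x = 5/3, the terms do not tend to 0, so the series diverges.

(5/3, 25/3)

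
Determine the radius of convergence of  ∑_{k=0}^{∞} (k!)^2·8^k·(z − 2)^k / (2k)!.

R = 1/2

Ratio test: |a_{k+1}/a_k| = (k+1)²/[(2k+1)·(2k+2)] · 8 → 2 as k → ∞.
Convergence for |z − 2| · 2 < 1, i.e. |z − 2| < 1/2. So R = 1/2.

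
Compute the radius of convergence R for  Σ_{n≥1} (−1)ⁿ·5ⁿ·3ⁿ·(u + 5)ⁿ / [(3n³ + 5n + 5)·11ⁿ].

R = 11/15

Apply the ratio test: |a_{n+1}| / |a_n| = [(3n³ + 5n + 5)/(3(n+1)³ + 5(n+1) + 5)] · 5·3/11, which tends to 15/11 as n → ∞.
Thus R = 1/(15/11) = 11/15.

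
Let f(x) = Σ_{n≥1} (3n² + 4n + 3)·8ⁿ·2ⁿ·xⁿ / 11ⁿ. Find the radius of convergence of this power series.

The ratio of consecutive coefficients is [(3(n+1)² + 4(n+1) + 3)/(3n² + 4n + 3)] · 8·2/11 → 16/11.
The series converges when 16/11 · |x| < 1, giving R = 11/16.

R = 11/16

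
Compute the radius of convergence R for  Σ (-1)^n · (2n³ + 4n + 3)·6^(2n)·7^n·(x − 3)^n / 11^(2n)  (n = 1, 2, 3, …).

R = 121/252

Apply the ratio test: |a_{n+1}| / |a_n| = [(2(n+1)³ + 4(n+1) + 3)/(2n³ + 4n + 3)] · 36·7/121, which tends to 252/121 as n → ∞.
Thus R = 1/(252/121) = 121/252.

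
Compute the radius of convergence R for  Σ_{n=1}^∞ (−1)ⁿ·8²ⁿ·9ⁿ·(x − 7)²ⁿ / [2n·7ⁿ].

The ratio of consecutive coefficients is [2n/2(n+1)] · 64·9/7 → 576/7.
Writing y = (x − 7)², the series in y has radius 7/576, so |x − 7| < √(7/576) and R = √7/24.

R = √7/24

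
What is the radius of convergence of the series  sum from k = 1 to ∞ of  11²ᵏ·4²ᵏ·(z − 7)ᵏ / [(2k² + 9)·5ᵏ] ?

Ratio test: |a_{k+1}/a_k| = [(2k² + 9)/(2(k+1)² + 9)] · 121·16/5 → 1936/5 as k → ∞.
The series converges when 1936/5 · |z − 7| < 1, giving R = 5/1936.

R = 5/1936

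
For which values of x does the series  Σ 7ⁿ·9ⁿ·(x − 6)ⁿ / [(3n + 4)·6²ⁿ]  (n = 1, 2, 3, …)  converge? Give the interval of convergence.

[38/7, 46/7)

By the ratio test, |a_{n+1}/a_n| = [(3n + 4)/(3(n+1) + 4)] · 7·9/36 → 7/4.
Hence the series converges for |x − 6| < 1/(7/4) = 4/7, so the radius of convergence is 4/7.
Endpoint x = 46/7: the terms behave like c/n; limit comparison with the harmonic series gives divergence.
Endpoint x = 38/7: convergence follows from the alternating series test (terms decrease monotonically to 0).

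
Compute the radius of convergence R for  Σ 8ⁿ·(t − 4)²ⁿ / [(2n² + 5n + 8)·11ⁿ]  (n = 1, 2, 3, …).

By the ratio test, |a_{n+1}/a_n| = [(2n² + 5n + 8)/(2(n+1)² + 5(n+1) + 8)] · 8/11 → 8/11.
Successive powers of (t − 4) differ by 2, so the series converges when |t − 4|² · 8/11 < 1, i.e. |t − 4| < √(11/8). So R = √22/4.

R = √22/4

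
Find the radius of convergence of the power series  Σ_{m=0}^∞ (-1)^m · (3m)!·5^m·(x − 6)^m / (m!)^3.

R = 1/135

Ratio test: |a_{m+1}/a_m| = (3m+1)·(3m+2)·(3m+3)/(m+1)³ · 5 → 135 as m → ∞.
Convergence for |x − 6| · 135 < 1, i.e. |x − 6| < 1/135. So R = 1/135.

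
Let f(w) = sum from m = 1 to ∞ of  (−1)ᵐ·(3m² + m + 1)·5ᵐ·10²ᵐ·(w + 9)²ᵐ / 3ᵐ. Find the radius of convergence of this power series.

Ratio test: |a_{m+1}/a_m| = [(3(m+1)² + (m+1) + 1)/(3m² + m + 1)] · 5·100/3 → 500/3 as m → ∞.
Since the exponent of (w + 9) increases by 2 each term, convergence requires |w + 9|² < 3/500, hence R = √15/50.

R = √15/50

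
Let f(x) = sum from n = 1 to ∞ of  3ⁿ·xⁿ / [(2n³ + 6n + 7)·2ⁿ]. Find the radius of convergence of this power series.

R = 2/3

Ratio test: |a_{n+1}/a_n| = [(2n³ + 6n + 7)/(2(n+1)³ + 6(n+1) + 7)] · 3/2 → 3/2 as n → ∞.
Convergence for |x| · 3/2 < 1, i.e. |x| < 2/3. So R = 2/3.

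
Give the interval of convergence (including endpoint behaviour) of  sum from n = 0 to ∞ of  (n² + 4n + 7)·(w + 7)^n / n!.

Ratio test: |a_{n+1}/a_n| = ((n+1)² + 4(n+1) + 7)/(n² + 4n + 7) · 1/(n+1) → 0 as n → ∞.
The limit is 0, so the series converges for all w; R = ∞.

(−∞, ∞)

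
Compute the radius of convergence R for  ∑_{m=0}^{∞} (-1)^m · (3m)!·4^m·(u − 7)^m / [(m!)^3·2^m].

R = 1/54

Apply the ratio test: |a_{m+1}| / |a_m| = (3m+1)·(3m+2)·(3m+3)/(m+1)³ · 4/2, which tends to 54 as m → ∞.
The series converges when 54 · |u − 7| < 1, giving R = 1/54.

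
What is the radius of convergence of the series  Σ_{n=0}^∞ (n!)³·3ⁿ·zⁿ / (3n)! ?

R = 9

By the ratio test, |a_{n+1}/a_n| = (n+1)³/[(3n+1)·(3n+2)·(3n+3)] · 3 → 1/9.
The series converges when 1/9 · |z| < 1, giving R = 9.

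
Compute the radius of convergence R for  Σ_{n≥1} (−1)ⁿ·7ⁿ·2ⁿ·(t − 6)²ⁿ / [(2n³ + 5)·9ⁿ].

By the ratio test, |a_{n+1}/a_n| = [(2n³ + 5)/(2(n+1)³ + 5)] · 7·2/9 → 14/9.
Successive powers of (t − 6) differ by 2, so the series converges when |t − 6|² · 14/9 < 1, i.e. |t − 6| < √(9/14). So R = 3√14/14.

R = 3√14/14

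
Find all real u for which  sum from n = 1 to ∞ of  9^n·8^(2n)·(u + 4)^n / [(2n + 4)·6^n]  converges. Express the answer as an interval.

The ratio of consecutive coefficients is [(2n + 4)/(2(n+1) + 4)] · 9·64/6 → 96.
The series converges when 96 · |u + 4| < 1, giving R = 1/96.
Check u = -383/96: comparison with the harmonic series Σ 1/n shows the series diverges.
At u = -385/96: convergence follows from the alternating series test (terms decrease monotonically to 0).

[-385/96, -383/96)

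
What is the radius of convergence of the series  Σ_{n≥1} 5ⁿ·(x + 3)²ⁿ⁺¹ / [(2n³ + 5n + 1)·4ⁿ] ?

The ratio of consecutive coefficients is [(2n³ + 5n + 1)/(2(n+1)³ + 5(n+1) + 1)] · 5/4 → 5/4.
Writing y = (x + 3)², the series in y has radius 4/5, so |x + 3| < √(4/5) and R = 2√5/5.

R = 2√5/5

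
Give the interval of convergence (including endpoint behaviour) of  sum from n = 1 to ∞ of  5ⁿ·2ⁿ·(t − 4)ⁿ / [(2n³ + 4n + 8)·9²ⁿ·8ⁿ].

Ratio test: |a_{n+1}/a_n| = [(2n³ + 4n + 8)/(2(n+1)³ + 4(n+1) + 8)] · 5·2/(81·8) → 5/324 as n → ∞.
Hence the series converges for |t − 4| < 1/(5/324) = 324/5, so the radius of convergence is 324/5.
Endpoint t = 344/5: the terms are on the order of 1/n³, so the series converges absolutely by comparison with the p-series (p = 3 > 1).
Endpoint t = -304/5: the series is dominated by a constant times Σ 1/n³, which converges (p = 3 > 1).

[-304/5, 344/5]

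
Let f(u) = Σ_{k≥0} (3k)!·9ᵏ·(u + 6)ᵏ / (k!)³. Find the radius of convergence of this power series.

R = 1/243

Ratio test: |a_{k+1}/a_k| = (3k+1)·(3k+2)·(3k+3)/(k+1)³ · 9 → 243 as k → ∞.
Thus R = 1/(243) = 1/243.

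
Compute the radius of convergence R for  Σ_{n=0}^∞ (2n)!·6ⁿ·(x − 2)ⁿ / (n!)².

By the ratio test, |a_{n+1}/a_n| = (2n+1)·(2n+2)/(n+1)² · 6 → 24.
Hence the series converges for |x − 2| < 1/(24) = 1/24, so the radius of convergence is 1/24.

R = 1/24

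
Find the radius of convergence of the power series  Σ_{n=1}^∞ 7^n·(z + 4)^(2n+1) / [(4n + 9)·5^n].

R = √35/7

Apply the ratio test: |a_{n+1}| / |a_n| = [(4n + 9)/(4(n+1) + 9)] · 7/5, which tends to 7/5 as n → ∞.
Successive powers of (z + 4) differ by 2, so the series converges when |z + 4|² · 7/5 < 1, i.e. |z + 4| < √(5/7). So R = √35/7.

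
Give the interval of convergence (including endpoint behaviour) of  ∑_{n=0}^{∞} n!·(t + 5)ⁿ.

Apply the ratio test: |a_{n+1}| / |a_n| = (n+1), which tends to ∞ as n → ∞.
The terms grow without bound for any (t + 5) ≠ 0, so R = 0 (convergence only at t = -5).

{-5}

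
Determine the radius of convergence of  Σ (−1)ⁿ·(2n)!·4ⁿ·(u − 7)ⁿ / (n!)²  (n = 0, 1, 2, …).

R = 1/16

The ratio of consecutive coefficients is (2n+1)·(2n+2)/(n+1)² · 4 → 16.
The series converges when 16 · |u − 7| < 1, giving R = 1/16.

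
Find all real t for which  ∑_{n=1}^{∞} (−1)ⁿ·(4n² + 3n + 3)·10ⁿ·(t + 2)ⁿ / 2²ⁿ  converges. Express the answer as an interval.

(-12/5, -8/5)

The ratio of consecutive coefficients is [(4(n+1)² + 3(n+1) + 3)/(4n² + 3n + 3)] · 10/4 → 5/2.
The series converges when 5/2 · |t + 2| < 1, giving R = 2/5.
Check t = -8/5: the terms have absolute value of order n², which does not tend to 0, so the series diverges by the divergence test.
When t = -12/5, the terms have absolute value of order n², which does not tend to 0, so the series diverges by the divergence test.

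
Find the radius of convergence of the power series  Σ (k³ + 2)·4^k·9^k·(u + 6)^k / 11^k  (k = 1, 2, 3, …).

R = 11/36

Apply the ratio test: |a_{k+1}| / |a_k| = [((k+1)³ + 2)/(k³ + 2)] · 4·9/11, which tends to 36/11 as k → ∞.
Thus R = 1/(36/11) = 11/36.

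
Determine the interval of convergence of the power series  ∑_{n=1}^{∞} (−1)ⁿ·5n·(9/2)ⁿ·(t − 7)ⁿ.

(61/9, 65/9)

By the ratio test, |a_{n+1}/a_n| = [5(n+1)/5n] · 9/2 → 9/2.
The series converges when 9/2 · |t − 7| < 1, giving R = 2/9.
When t = 65/9, the n-th term does not approach 0; divergence by the term test.
When t = 61/9, the terms do not tend to 0, so the series diverges.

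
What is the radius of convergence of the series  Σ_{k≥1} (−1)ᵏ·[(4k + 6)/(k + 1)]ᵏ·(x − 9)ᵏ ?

R = 1/4

By the Cauchy root test, |a_k|^(1/k) = (4k + 6)/(k + 1) → 4.
The series converges when 4 · |x − 9| < 1, giving R = 1/4.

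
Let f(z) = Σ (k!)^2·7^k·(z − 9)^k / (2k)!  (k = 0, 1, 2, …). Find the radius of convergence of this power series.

R = 4/7

The ratio of consecutive coefficients is (k+1)²/[(2k+1)·(2k+2)] · 7 → 7/4.
The series converges when 7/4 · |z − 9| < 1, giving R = 4/7.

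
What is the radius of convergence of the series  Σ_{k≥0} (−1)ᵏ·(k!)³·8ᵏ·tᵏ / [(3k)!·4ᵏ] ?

R = 27/2

The ratio of consecutive coefficients is (k+1)³/[(3k+1)·(3k+2)·(3k+3)] · 8/4 → 2/27.
The series converges when 2/27 · |t| < 1, giving R = 27/2.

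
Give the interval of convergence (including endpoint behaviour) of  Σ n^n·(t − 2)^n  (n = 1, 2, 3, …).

{2}

Applying the root test, |a_n|^(1/n) = n → ∞.
The root grows without bound, so R = 0 (convergence only at t = 2).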